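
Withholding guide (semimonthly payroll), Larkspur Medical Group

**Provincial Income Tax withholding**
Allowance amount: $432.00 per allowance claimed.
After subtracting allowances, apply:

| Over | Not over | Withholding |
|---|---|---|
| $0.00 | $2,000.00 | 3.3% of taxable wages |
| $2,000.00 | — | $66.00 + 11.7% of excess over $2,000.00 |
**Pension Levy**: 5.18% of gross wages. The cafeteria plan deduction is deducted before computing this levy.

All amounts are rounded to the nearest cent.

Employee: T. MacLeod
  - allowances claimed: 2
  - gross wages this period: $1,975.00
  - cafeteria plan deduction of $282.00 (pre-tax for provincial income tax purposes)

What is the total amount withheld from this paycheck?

Provincial Income Tax: taxable = $1,975.00 − $282.00 − 2×$432.00 = $829.00
  3.3% × $829.00 = $27.36
Pension Levy: 5.18% × $1,693.00 = $87.70
Total: $27.36 + $87.70 = $115.06

$115.06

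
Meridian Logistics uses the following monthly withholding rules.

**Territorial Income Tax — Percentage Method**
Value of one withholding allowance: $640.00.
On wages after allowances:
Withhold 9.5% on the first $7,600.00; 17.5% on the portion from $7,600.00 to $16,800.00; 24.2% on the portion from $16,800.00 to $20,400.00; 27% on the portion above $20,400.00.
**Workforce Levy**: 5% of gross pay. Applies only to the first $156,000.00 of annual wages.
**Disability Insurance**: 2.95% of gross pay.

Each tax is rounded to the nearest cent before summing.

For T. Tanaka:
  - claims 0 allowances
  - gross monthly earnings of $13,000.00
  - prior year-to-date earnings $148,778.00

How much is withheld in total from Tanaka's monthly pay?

Territorial Income Tax: taxable = $13,000.00
  $722.00 + 17.5% × ($13,000.00 − $7,600.00) = $722.00 + 17.5% × $5,400.00 = $1,667.00
Workforce Levy: cap $156,000.00 − YTD $148,778.00 = $7,222.00 subject; 5% × $7,222.00 = $361.10
Disability Insurance: 2.95% × $13,000.00 = $383.50
Total: $1,667.00 + $361.10 + $383.50 = $2,411.60

$2,411.60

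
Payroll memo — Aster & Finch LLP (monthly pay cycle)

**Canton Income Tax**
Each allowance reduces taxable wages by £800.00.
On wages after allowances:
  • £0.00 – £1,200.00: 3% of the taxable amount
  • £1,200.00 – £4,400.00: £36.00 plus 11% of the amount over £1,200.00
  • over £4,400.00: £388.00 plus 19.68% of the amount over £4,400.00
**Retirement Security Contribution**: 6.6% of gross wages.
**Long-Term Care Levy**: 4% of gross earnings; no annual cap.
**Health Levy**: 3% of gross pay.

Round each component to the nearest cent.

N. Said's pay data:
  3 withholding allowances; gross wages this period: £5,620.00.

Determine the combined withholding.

£1,022.52

Canton Income Tax: taxable = £5,620.00 − 3×£800.00 = £3,220.00
  £36.00 + 11% × (£3,220.00 − £1,200.00) = £36.00 + 11% × £2,020.00 = £258.20
Retirement Security Contribution: 6.6% × £5,620.00 = £370.92
Long-Term Care Levy: 4% × £5,620.00 = £224.80
Health Levy: 3% × £5,620.00 = £168.60
Total: £258.20 + £370.92 + £224.80 + £168.60 = £1,022.52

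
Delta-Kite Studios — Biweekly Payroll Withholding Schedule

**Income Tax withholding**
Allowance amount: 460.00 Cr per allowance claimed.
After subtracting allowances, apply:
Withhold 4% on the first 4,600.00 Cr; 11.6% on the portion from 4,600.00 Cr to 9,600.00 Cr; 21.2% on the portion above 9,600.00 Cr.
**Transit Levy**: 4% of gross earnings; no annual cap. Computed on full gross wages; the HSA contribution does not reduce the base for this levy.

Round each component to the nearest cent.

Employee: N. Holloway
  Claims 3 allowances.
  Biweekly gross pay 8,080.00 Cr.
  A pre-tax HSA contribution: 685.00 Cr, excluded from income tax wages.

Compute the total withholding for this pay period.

Income Tax: taxable = 8,080.00 Cr − 685.00 Cr − 3×460.00 Cr = 6,015.00 Cr
  184.00 Cr + 11.6% × (6,015.00 Cr − 4,600.00 Cr) = 184.00 Cr + 11.6% × 1,415.00 Cr = 348.14 Cr
Transit Levy: 4% × 8,080.00 Cr = 323.20 Cr
Total: 348.14 Cr + 323.20 Cr = 671.34 Cr

671.34 Cr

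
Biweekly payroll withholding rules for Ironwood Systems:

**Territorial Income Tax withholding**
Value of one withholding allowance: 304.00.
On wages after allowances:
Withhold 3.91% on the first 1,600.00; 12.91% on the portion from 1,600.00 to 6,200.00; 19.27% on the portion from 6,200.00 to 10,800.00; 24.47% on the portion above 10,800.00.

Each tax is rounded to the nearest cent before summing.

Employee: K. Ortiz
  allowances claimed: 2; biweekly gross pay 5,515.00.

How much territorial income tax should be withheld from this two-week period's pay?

489.49

Territorial Income Tax: taxable = 5,515.00 − 2×304.00 = 4,907.00
  62.56 + 12.91% × (4,907.00 − 1,600.00) = 62.56 + 12.91% × 3,307.00 = 489.49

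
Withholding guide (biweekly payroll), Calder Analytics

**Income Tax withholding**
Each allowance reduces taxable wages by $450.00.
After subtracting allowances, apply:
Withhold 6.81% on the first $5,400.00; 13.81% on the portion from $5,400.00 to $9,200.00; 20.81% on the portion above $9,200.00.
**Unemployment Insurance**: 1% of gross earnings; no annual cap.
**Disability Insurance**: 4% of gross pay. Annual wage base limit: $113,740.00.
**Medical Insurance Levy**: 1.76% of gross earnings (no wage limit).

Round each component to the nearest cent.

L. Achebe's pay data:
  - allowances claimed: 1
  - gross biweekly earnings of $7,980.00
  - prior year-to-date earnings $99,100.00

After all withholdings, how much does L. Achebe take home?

Income Tax: taxable = $7,980.00 − 1×$450.00 = $7,530.00
  $367.74 + 13.81% × ($7,530.00 − $5,400.00) = $367.74 + 13.81% × $2,130.00 = $661.89
Unemployment Insurance: 1% × $7,980.00 = $79.80
Disability Insurance: 4% × $7,980.00 = $319.20
Medical Insurance Levy: 1.76% × $7,980.00 = $140.45
Total withheld: $661.89 + $79.80 + $319.20 + $140.45 = $1,201.34
Net pay: $7,980.00 − $1,201.34 = $6,778.66

$6,778.66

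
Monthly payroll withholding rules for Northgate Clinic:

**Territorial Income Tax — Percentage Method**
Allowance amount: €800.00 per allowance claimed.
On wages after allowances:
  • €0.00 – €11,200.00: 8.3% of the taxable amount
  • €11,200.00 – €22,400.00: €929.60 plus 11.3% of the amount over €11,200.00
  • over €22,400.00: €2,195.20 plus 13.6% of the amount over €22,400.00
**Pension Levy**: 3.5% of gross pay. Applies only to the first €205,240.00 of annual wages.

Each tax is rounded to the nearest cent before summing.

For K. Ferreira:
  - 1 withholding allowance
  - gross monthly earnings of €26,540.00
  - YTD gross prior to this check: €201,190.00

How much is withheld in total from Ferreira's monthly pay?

Territorial Income Tax: taxable = €26,540.00 − 1×€800.00 = €25,740.00
  €2,195.20 + 13.6% × (€25,740.00 − €22,400.00) = €2,195.20 + 13.6% × €3,340.00 = €2,649.44
Pension Levy: cap €205,240.00 − YTD €201,190.00 = €4,050.00 subject; 3.5% × €4,050.00 = €141.75
Total: €2,649.44 + €141.75 = €2,791.19

€2,791.19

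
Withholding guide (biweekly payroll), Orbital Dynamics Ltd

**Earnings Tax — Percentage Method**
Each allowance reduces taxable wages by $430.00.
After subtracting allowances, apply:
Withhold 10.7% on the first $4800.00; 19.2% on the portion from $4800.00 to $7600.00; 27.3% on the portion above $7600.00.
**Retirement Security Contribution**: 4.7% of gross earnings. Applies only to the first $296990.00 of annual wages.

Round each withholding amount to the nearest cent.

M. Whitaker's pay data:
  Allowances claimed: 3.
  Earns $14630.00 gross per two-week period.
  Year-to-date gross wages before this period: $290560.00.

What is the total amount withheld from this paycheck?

Earnings Tax: taxable = $14630.00 − 3×$430.00 = $13340.00
  $1051.20 + 27.3% × ($13340.00 − $7600.00) = $1051.20 + 27.3% × $5740.00 = $2618.22
Retirement Security Contribution: cap $296990.00 − YTD $290560.00 = $6430.00 subject; 4.7% × $6430.00 = $302.21
Total: $2618.22 + $302.21 = $2920.43

$2920.43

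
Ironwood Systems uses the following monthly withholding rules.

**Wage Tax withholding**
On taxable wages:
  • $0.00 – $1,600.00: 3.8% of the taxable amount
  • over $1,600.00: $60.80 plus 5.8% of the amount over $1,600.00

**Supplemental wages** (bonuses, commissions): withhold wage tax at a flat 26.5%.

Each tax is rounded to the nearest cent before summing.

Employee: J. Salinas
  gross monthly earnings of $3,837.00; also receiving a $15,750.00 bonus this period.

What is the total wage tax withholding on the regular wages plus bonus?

$4,364.30

Wage Tax: taxable = $3,837.00
  $60.80 + 5.8% × ($3,837.00 − $1,600.00) = $60.80 + 5.8% × $2,237.00 = $190.55
Supplemental (26.5% flat on bonus): 26.5% × $15,750.00 = $4,173.75
Total wage tax: $190.55 + $4,173.75 = $4,364.30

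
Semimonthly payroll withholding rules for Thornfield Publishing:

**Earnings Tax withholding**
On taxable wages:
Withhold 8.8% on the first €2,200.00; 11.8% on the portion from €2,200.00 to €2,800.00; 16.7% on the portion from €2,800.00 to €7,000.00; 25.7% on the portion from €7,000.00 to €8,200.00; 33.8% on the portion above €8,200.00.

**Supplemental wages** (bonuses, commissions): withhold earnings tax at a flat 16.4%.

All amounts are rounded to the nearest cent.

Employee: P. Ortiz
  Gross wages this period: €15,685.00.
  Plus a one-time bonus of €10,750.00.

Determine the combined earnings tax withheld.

Earnings Tax: taxable = €15,685.00
  €1,274.20 + 33.8% × (€15,685.00 − €8,200.00) = €1,274.20 + 33.8% × €7,485.00 = €3,804.13
Supplemental (16.4% flat on bonus): 16.4% × €10,750.00 = €1,763.00
Total earnings tax: €3,804.13 + €1,763.00 = €5,567.13

€5,567.13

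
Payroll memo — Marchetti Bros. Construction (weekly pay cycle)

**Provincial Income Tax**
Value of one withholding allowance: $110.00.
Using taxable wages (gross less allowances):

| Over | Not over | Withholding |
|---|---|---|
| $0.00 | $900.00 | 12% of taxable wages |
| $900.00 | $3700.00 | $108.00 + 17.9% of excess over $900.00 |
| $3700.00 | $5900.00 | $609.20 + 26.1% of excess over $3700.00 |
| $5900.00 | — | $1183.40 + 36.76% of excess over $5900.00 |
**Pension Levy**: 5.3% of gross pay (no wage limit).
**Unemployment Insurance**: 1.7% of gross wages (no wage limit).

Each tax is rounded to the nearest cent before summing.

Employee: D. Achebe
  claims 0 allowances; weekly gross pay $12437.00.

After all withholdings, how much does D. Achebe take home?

Provincial Income Tax: taxable = $12437.00
  $1183.40 + 36.76% × ($12437.00 − $5900.00) = $1183.40 + 36.76% × $6537.00 = $3586.40
Pension Levy: 5.3% × $12437.00 = $659.16
Unemployment Insurance: 1.7% × $12437.00 = $211.43
Total withheld: $3586.40 + $659.16 + $211.43 = $4456.99
Net pay: $12437.00 − $4456.99 = $7980.01

$7980.01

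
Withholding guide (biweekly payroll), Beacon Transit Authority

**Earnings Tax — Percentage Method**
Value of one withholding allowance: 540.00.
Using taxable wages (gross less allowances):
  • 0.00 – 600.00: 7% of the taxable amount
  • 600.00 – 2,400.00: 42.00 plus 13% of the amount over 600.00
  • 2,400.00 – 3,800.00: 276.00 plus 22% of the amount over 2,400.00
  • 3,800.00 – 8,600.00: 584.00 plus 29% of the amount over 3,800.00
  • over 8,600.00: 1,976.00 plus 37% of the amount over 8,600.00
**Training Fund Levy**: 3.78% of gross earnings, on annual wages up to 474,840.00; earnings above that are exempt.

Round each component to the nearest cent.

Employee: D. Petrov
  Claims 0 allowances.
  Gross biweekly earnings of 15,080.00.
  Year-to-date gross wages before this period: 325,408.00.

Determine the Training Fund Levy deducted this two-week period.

570.02

Training Fund Levy: 3.78% × 15,080.00 = 570.02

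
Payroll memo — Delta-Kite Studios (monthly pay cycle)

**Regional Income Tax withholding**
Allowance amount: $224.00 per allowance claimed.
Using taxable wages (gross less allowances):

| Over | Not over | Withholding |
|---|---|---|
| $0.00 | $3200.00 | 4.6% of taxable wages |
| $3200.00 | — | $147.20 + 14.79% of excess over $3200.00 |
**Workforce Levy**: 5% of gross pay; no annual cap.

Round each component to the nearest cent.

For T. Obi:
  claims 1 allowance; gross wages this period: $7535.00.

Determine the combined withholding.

$1131.97

Regional Income Tax: taxable = $7535.00 − 1×$224.00 = $7311.00
  $147.20 + 14.79% × ($7311.00 − $3200.00) = $147.20 + 14.79% × $4111.00 = $755.22
Workforce Levy: 5% × $7535.00 = $376.75
Total: $755.22 + $376.75 = $1131.97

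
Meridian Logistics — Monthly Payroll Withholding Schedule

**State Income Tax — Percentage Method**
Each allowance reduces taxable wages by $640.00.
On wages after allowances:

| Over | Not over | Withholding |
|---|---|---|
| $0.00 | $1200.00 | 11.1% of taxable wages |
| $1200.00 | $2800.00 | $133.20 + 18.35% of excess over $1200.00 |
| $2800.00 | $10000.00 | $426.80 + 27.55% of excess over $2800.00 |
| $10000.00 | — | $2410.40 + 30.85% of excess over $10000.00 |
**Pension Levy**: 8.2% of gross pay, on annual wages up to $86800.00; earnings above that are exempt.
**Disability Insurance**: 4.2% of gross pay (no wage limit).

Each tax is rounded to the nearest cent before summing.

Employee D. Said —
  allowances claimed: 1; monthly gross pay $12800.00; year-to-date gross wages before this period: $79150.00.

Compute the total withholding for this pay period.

$4241.66

State Income Tax: taxable = $12800.00 − 1×$640.00 = $12160.00
  $2410.40 + 30.85% × ($12160.00 − $10000.00) = $2410.40 + 30.85% × $2160.00 = $3076.76
Pension Levy: cap $86800.00 − YTD $79150.00 = $7650.00 subject; 8.2% × $7650.00 = $627.30
Disability Insurance: 4.2% × $12800.00 = $537.60
Total: $3076.76 + $627.30 + $537.60 = $4241.66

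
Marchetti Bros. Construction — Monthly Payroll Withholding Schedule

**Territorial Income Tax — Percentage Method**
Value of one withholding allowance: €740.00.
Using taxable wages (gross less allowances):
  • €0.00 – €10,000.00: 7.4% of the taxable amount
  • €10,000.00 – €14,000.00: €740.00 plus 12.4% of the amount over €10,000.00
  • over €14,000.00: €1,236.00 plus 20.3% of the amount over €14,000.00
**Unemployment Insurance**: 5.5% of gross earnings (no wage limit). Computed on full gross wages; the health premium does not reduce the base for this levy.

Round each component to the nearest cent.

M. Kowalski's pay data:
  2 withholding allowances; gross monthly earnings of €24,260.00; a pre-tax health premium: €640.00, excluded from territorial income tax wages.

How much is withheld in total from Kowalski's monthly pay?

Territorial Income Tax: taxable = €24,260.00 − €640.00 − 2×€740.00 = €22,140.00
  €1,236.00 + 20.3% × (€22,140.00 − €14,000.00) = €1,236.00 + 20.3% × €8,140.00 = €2,888.42
Unemployment Insurance: 5.5% × €24,260.00 = €1,334.30
Total: €2,888.42 + €1,334.30 = €4,222.72

€4,222.72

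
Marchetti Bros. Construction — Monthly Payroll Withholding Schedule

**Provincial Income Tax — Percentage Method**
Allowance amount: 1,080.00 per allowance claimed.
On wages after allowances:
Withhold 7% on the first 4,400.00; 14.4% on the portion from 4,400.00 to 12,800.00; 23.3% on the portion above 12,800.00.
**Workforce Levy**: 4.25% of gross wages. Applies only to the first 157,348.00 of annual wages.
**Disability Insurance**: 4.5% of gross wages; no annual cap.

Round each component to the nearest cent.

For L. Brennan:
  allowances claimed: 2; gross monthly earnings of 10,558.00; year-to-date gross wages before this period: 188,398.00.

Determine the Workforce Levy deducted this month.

Workforce Levy: YTD 188,398.00 ≥ cap 157,348.00 → 0.00

0.00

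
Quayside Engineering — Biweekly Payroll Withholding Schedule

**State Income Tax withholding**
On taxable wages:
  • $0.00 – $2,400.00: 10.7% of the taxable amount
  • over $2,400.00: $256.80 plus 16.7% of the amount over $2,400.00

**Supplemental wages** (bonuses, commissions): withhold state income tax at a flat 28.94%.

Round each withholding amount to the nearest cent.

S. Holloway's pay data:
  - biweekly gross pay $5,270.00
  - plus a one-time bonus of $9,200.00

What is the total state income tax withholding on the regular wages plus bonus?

State Income Tax: taxable = $5,270.00
  $256.80 + 16.7% × ($5,270.00 − $2,400.00) = $256.80 + 16.7% × $2,870.00 = $736.09
Supplemental (28.94% flat on bonus): 28.94% × $9,200.00 = $2,662.48
Total state income tax: $736.09 + $2,662.48 = $3,398.57

$3,398.57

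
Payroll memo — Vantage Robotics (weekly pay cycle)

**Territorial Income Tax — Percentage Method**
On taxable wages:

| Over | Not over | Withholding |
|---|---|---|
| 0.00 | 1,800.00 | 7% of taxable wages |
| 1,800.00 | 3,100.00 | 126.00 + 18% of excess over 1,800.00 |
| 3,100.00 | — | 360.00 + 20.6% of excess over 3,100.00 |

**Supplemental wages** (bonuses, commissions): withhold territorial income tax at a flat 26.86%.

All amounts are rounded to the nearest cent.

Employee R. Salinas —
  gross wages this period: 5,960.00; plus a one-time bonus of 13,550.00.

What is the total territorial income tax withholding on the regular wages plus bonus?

4,588.69

Territorial Income Tax: taxable = 5,960.00
  360.00 + 20.6% × (5,960.00 − 3,100.00) = 360.00 + 20.6% × 2,860.00 = 949.16
Supplemental (26.86% flat on bonus): 26.86% × 13,550.00 = 3,639.53
Total territorial income tax: 949.16 + 3,639.53 = 4,588.69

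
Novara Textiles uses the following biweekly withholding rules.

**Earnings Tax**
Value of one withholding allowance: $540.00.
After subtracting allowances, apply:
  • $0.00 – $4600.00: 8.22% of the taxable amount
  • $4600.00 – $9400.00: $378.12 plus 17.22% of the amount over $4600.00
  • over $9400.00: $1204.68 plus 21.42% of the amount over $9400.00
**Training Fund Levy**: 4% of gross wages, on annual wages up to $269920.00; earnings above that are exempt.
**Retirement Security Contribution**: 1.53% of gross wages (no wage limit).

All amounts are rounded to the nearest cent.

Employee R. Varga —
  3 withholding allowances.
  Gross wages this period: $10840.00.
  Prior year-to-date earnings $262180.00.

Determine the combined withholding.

Earnings Tax: taxable = $10840.00 − 3×$540.00 = $9220.00
  $378.12 + 17.22% × ($9220.00 − $4600.00) = $378.12 + 17.22% × $4620.00 = $1173.68
Training Fund Levy: cap $269920.00 − YTD $262180.00 = $7740.00 subject; 4% × $7740.00 = $309.60
Retirement Security Contribution: 1.53% × $10840.00 = $165.85
Total: $1173.68 + $309.60 + $165.85 = $1649.13

$1649.13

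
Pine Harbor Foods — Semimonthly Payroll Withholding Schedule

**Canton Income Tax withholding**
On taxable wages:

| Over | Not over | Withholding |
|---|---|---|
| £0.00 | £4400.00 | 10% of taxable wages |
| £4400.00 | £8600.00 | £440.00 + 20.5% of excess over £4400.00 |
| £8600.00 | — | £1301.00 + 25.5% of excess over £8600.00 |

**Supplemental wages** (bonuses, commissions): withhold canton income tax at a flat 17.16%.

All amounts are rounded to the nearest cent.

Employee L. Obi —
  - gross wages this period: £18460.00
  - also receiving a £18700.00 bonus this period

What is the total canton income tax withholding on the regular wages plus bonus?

£7024.22

Canton Income Tax: taxable = £18460.00
  £1301.00 + 25.5% × (£18460.00 − £8600.00) = £1301.00 + 25.5% × £9860.00 = £3815.30
Supplemental (17.16% flat on bonus): 17.16% × £18700.00 = £3208.92
Total canton income tax: £3815.30 + £3208.92 = £7024.22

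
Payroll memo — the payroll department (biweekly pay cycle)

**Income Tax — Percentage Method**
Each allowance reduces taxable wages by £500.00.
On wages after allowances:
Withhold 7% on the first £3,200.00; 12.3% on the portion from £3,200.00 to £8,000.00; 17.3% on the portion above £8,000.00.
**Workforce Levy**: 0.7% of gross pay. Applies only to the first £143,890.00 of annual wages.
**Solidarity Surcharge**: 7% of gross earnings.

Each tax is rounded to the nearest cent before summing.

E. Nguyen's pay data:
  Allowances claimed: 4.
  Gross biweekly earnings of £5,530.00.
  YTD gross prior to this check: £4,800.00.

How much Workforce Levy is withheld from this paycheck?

£38.71

Workforce Levy: 0.7% × £5,530.00 = £38.71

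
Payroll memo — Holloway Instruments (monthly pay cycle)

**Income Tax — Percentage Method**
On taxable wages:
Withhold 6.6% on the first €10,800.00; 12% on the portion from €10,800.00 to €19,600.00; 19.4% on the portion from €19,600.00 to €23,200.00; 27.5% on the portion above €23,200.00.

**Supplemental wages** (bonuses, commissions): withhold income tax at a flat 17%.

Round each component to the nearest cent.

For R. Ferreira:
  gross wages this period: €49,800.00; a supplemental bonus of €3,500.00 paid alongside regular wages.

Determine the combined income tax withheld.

€10,377.20

Income Tax: taxable = €49,800.00
  €2,467.20 + 27.5% × (€49,800.00 − €23,200.00) = €2,467.20 + 27.5% × €26,600.00 = €9,782.20
Supplemental (17% flat on bonus): 17% × €3,500.00 = €595.00
Total income tax: €9,782.20 + €595.00 = €10,377.20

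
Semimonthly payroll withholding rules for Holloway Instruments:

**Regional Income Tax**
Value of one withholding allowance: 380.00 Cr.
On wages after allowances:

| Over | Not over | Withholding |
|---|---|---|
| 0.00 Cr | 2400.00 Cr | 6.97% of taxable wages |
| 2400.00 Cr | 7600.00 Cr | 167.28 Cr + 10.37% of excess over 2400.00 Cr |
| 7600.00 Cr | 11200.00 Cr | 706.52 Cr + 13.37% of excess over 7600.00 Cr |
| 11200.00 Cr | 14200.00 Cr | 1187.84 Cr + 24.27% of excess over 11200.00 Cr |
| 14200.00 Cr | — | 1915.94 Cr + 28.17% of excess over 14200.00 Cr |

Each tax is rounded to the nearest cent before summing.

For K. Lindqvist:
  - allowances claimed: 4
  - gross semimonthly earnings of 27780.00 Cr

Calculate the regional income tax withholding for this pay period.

Regional Income Tax: taxable = 27780.00 Cr − 4×380.00 Cr = 26260.00 Cr
  1915.94 Cr + 28.17% × (26260.00 Cr − 14200.00 Cr) = 1915.94 Cr + 28.17% × 12060.00 Cr = 5313.24 Cr

5313.24 Cr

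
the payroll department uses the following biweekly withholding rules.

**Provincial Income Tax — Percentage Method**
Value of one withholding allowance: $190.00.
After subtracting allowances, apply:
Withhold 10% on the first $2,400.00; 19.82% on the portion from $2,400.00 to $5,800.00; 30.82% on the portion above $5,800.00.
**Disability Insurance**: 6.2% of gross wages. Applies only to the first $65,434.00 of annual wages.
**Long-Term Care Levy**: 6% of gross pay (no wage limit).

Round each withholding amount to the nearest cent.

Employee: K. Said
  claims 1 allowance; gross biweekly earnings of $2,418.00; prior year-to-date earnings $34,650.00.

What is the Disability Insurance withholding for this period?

Disability Insurance: 6.2% × $2,418.00 = $149.92

$149.92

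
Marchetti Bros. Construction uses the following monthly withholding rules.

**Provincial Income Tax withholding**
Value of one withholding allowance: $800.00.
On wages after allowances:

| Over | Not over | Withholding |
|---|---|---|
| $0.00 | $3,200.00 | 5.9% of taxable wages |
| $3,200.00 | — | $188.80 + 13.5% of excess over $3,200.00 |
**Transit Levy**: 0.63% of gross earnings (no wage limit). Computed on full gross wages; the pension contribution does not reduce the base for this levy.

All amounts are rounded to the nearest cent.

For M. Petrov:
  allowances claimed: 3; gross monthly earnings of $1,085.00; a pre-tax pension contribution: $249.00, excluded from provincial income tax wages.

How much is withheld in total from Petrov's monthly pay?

Provincial Income Tax: taxable = $1,085.00 − $249.00 − 3×$800.00 = $-1,564.00
  Taxable ≤ 0 → $0.00
Transit Levy: 0.63% × $1,085.00 = $6.84
Total: $0.00 + $6.84 = $6.84

$6.84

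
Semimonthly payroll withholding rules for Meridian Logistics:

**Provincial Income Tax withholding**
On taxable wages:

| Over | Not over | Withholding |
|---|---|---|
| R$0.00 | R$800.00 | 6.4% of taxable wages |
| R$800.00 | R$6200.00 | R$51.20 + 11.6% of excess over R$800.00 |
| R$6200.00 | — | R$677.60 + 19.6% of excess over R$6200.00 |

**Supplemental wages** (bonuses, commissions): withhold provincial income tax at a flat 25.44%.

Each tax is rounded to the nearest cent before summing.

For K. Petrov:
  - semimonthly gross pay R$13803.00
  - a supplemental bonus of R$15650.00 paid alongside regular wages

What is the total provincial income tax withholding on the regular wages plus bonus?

R$6149.15

Provincial Income Tax: taxable = R$13803.00
  R$677.60 + 19.6% × (R$13803.00 − R$6200.00) = R$677.60 + 19.6% × R$7603.00 = R$2167.79
Supplemental (25.44% flat on bonus): 25.44% × R$15650.00 = R$3981.36
Total provincial income tax: R$2167.79 + R$3981.36 = R$6149.15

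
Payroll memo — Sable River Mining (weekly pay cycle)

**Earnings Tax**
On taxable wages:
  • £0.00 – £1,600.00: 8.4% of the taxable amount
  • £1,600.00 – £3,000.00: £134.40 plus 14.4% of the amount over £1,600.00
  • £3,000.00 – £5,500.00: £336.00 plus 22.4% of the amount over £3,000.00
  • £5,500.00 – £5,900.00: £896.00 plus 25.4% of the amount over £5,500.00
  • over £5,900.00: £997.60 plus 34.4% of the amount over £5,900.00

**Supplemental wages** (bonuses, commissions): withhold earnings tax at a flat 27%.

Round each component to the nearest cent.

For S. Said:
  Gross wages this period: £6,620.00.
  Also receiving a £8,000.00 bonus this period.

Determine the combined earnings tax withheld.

£3,405.28

Earnings Tax: taxable = £6,620.00
  £997.60 + 34.4% × (£6,620.00 − £5,900.00) = £997.60 + 34.4% × £720.00 = £1,245.28
Supplemental (27% flat on bonus): 27% × £8,000.00 = £2,160.00
Total earnings tax: £1,245.28 + £2,160.00 = £3,405.28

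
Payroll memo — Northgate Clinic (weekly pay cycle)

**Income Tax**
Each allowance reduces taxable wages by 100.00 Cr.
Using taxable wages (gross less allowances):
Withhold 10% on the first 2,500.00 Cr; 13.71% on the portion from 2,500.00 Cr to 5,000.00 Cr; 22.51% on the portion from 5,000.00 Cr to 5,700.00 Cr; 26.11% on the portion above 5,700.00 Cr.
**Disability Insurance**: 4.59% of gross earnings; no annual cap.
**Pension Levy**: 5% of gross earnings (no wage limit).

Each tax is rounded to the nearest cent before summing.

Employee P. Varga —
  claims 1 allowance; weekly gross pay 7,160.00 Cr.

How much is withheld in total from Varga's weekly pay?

1,792.06 Cr

Income Tax: taxable = 7,160.00 Cr − 1×100.00 Cr = 7,060.00 Cr
  750.32 Cr + 26.11% × (7,060.00 Cr − 5,700.00 Cr) = 750.32 Cr + 26.11% × 1,360.00 Cr = 1,105.42 Cr
Disability Insurance: 4.59% × 7,160.00 Cr = 328.64 Cr
Pension Levy: 5% × 7,160.00 Cr = 358.00 Cr
Total: 1,105.42 Cr + 328.64 Cr + 358.00 Cr = 1,792.06 Cr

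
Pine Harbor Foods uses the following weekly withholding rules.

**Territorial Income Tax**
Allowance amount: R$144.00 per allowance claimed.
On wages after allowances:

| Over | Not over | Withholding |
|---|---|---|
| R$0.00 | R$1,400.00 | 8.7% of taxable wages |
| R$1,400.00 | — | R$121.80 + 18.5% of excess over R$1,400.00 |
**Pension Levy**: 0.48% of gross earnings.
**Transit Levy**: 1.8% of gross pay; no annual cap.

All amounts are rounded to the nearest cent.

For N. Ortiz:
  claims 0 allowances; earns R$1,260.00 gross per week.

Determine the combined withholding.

R$138.35

Territorial Income Tax: taxable = R$1,260.00
  8.7% × R$1,260.00 = R$109.62
Pension Levy: 0.48% × R$1,260.00 = R$6.05
Transit Levy: 1.8% × R$1,260.00 = R$22.68
Total: R$109.62 + R$6.05 + R$22.68 = R$138.35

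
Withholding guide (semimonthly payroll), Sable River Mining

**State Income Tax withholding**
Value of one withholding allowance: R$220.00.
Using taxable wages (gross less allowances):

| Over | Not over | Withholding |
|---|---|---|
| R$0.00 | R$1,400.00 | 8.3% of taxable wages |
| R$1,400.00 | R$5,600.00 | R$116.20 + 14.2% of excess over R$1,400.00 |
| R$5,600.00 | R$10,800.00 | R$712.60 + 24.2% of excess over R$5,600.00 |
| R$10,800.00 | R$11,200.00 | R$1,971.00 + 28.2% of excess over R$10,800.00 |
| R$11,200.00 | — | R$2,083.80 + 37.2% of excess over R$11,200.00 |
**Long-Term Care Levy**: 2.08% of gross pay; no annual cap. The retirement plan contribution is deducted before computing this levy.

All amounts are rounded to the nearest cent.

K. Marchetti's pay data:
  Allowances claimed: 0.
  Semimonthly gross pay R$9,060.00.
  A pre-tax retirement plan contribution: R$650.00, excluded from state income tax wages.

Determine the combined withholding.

State Income Tax: taxable = R$9,060.00 − R$650.00 = R$8,410.00
  R$712.60 + 24.2% × (R$8,410.00 − R$5,600.00) = R$712.60 + 24.2% × R$2,810.00 = R$1,392.62
Long-Term Care Levy: 2.08% × R$8,410.00 = R$174.93
Total: R$1,392.62 + R$174.93 = R$1,567.55

R$1,567.55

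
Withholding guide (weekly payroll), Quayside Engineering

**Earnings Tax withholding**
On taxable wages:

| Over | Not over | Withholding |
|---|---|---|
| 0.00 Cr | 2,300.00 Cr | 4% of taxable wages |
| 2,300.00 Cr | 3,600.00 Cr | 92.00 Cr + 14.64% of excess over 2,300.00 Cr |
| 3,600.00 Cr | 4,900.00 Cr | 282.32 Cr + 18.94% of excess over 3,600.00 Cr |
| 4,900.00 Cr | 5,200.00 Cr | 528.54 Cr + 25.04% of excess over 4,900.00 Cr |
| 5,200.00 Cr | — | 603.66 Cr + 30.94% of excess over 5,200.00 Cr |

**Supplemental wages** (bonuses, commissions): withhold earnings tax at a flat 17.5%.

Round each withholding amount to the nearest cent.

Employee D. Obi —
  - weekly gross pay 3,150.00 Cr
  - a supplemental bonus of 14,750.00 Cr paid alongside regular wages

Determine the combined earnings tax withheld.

Earnings Tax: taxable = 3,150.00 Cr
  92.00 Cr + 14.64% × (3,150.00 Cr − 2,300.00 Cr) = 92.00 Cr + 14.64% × 850.00 Cr = 216.44 Cr
Supplemental (17.5% flat on bonus): 17.5% × 14,750.00 Cr = 2,581.25 Cr
Total earnings tax: 216.44 Cr + 2,581.25 Cr = 2,797.69 Cr

2,797.69 Cr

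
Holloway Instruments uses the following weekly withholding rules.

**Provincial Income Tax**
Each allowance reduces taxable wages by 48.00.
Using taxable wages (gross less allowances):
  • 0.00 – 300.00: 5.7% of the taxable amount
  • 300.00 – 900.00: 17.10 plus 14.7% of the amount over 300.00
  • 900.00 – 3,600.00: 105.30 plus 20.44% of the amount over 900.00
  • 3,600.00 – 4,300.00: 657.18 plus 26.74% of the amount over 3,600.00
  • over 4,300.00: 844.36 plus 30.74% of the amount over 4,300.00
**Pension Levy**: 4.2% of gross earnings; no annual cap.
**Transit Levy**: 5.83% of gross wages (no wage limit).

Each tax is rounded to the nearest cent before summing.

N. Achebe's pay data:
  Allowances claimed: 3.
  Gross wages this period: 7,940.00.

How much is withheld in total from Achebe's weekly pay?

2,715.41

Provincial Income Tax: taxable = 7,940.00 − 3×48.00 = 7,796.00
  844.36 + 30.74% × (7,796.00 − 4,300.00) = 844.36 + 30.74% × 3,496.00 = 1,919.03
Pension Levy: 4.2% × 7,940.00 = 333.48
Transit Levy: 5.83% × 7,940.00 = 462.90
Total: 1,919.03 + 333.48 + 462.90 = 2,715.41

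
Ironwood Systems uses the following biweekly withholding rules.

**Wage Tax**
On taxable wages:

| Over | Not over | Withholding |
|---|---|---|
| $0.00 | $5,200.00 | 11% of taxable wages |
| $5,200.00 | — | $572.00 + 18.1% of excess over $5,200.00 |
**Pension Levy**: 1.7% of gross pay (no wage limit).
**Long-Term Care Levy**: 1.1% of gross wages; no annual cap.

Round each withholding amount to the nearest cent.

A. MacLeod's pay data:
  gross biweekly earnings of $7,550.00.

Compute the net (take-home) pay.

$6,341.25

Wage Tax: taxable = $7,550.00
  $572.00 + 18.1% × ($7,550.00 − $5,200.00) = $572.00 + 18.1% × $2,350.00 = $997.35
Pension Levy: 1.7% × $7,550.00 = $128.35
Long-Term Care Levy: 1.1% × $7,550.00 = $83.05
Total withheld: $997.35 + $128.35 + $83.05 = $1,208.75
Net pay: $7,550.00 − $1,208.75 = $6,341.25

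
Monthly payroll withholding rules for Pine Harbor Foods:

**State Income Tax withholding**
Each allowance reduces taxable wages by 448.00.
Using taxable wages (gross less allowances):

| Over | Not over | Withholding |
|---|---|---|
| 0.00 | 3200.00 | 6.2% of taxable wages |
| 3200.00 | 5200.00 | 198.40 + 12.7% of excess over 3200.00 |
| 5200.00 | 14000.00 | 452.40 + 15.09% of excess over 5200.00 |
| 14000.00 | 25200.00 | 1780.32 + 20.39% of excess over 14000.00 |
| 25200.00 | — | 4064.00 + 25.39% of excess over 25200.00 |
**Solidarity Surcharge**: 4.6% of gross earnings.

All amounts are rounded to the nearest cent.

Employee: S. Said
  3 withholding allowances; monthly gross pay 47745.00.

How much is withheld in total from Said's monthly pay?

State Income Tax: taxable = 47745.00 − 3×448.00 = 46401.00
  4064.00 + 25.39% × (46401.00 − 25200.00) = 4064.00 + 25.39% × 21201.00 = 9446.93
Solidarity Surcharge: 4.6% × 47745.00 = 2196.27
Total: 9446.93 + 2196.27 = 11643.20

11643.20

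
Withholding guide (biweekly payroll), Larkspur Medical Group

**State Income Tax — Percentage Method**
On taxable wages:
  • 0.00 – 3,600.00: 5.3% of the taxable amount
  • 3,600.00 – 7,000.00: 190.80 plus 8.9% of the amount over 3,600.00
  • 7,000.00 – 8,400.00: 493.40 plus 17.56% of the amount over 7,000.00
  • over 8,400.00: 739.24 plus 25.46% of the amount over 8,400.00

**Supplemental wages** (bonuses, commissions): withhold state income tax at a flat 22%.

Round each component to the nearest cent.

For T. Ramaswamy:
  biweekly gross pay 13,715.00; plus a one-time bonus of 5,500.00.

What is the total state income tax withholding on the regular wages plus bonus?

3,302.44

State Income Tax: taxable = 13,715.00
  739.24 + 25.46% × (13,715.00 − 8,400.00) = 739.24 + 25.46% × 5,315.00 = 2,092.44
Supplemental (22% flat on bonus): 22% × 5,500.00 = 1,210.00
Total state income tax: 2,092.44 + 1,210.00 = 3,302.44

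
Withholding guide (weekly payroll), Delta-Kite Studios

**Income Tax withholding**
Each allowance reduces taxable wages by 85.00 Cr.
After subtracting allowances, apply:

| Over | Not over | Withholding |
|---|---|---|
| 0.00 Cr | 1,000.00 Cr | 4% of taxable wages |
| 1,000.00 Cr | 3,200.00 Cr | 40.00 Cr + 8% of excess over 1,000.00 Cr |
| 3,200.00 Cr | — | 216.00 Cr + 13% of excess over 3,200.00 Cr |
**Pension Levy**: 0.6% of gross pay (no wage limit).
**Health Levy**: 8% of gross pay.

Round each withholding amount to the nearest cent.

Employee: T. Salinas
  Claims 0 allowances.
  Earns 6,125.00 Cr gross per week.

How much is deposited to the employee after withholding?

Income Tax: taxable = 6,125.00 Cr
  216.00 Cr + 13% × (6,125.00 Cr − 3,200.00 Cr) = 216.00 Cr + 13% × 2,925.00 Cr = 596.25 Cr
Pension Levy: 0.6% × 6,125.00 Cr = 36.75 Cr
Health Levy: 8% × 6,125.00 Cr = 490.00 Cr
Total withheld: 596.25 Cr + 36.75 Cr + 490.00 Cr = 1,123.00 Cr
Net pay: 6,125.00 Cr − 1,123.00 Cr = 5,002.00 Cr

5,002.00 Cr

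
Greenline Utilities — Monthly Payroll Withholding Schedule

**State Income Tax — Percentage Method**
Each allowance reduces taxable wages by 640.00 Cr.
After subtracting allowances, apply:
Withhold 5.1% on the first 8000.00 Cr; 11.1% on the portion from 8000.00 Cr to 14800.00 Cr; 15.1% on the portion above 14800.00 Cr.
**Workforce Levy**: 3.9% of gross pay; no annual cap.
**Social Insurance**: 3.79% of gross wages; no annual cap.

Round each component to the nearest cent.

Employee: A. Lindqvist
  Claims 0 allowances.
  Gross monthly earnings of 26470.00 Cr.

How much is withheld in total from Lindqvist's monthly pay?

4960.51 Cr

State Income Tax: taxable = 26470.00 Cr
  1162.80 Cr + 15.1% × (26470.00 Cr − 14800.00 Cr) = 1162.80 Cr + 15.1% × 11670.00 Cr = 2924.97 Cr
Workforce Levy: 3.9% × 26470.00 Cr = 1032.33 Cr
Social Insurance: 3.79% × 26470.00 Cr = 1003.21 Cr
Total: 2924.97 Cr + 1032.33 Cr + 1003.21 Cr = 4960.51 Cr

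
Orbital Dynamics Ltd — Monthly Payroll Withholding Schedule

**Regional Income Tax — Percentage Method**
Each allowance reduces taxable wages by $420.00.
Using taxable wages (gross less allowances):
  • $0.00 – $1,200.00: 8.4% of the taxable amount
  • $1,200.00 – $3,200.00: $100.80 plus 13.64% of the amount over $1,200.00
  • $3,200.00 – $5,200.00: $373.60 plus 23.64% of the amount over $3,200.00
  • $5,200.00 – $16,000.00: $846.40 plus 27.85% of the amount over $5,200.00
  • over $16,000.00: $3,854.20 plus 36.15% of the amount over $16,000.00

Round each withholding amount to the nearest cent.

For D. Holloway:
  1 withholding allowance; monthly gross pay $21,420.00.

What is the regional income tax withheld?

$5,661.70

Regional Income Tax: taxable = $21,420.00 − 1×$420.00 = $21,000.00
  $3,854.20 + 36.15% × ($21,000.00 − $16,000.00) = $3,854.20 + 36.15% × $5,000.00 = $5,661.70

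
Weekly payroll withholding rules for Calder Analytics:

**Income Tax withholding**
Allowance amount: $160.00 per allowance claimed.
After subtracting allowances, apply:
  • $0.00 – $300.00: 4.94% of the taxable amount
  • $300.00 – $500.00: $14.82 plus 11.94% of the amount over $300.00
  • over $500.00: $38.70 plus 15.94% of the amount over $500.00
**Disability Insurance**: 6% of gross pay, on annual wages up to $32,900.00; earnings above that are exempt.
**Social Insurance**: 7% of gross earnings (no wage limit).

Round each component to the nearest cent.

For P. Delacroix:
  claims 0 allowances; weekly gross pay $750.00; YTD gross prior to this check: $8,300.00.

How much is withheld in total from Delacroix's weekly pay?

Income Tax: taxable = $750.00
  $38.70 + 15.94% × ($750.00 − $500.00) = $38.70 + 15.94% × $250.00 = $78.55
Disability Insurance: 6% × $750.00 = $45.00
Social Insurance: 7% × $750.00 = $52.50
Total: $78.55 + $45.00 + $52.50 = $176.05

$176.05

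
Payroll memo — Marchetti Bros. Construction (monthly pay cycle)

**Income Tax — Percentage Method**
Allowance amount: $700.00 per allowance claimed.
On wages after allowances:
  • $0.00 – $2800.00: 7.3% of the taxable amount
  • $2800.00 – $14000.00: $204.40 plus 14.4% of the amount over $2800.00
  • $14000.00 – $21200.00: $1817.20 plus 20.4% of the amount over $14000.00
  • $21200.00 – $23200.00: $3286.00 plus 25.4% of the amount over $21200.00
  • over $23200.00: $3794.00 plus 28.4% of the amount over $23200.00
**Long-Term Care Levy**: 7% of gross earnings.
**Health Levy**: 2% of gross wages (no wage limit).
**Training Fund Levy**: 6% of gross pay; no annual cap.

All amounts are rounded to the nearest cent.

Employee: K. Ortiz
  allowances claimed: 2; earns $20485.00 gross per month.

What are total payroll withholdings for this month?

Income Tax: taxable = $20485.00 − 2×$700.00 = $19085.00
  $1817.20 + 20.4% × ($19085.00 − $14000.00) = $1817.20 + 20.4% × $5085.00 = $2854.54
Long-Term Care Levy: 7% × $20485.00 = $1433.95
Health Levy: 2% × $20485.00 = $409.70
Training Fund Levy: 6% × $20485.00 = $1229.10
Total: $2854.54 + $1433.95 + $409.70 + $1229.10 = $5927.29

$5927.29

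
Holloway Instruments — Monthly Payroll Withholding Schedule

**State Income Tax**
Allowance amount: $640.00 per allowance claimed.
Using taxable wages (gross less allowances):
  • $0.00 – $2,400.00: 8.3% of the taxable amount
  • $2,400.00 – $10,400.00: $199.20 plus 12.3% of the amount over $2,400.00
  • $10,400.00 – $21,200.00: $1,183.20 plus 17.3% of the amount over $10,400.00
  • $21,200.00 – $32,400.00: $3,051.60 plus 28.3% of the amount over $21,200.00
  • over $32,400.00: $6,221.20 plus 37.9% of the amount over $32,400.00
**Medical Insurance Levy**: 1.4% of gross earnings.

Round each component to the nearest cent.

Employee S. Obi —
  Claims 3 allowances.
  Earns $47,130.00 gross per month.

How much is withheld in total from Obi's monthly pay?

$11,736.01

State Income Tax: taxable = $47,130.00 − 3×$640.00 = $45,210.00
  $6,221.20 + 37.9% × ($45,210.00 − $32,400.00) = $6,221.20 + 37.9% × $12,810.00 = $11,076.19
Medical Insurance Levy: 1.4% × $47,130.00 = $659.82
Total: $11,076.19 + $659.82 = $11,736.01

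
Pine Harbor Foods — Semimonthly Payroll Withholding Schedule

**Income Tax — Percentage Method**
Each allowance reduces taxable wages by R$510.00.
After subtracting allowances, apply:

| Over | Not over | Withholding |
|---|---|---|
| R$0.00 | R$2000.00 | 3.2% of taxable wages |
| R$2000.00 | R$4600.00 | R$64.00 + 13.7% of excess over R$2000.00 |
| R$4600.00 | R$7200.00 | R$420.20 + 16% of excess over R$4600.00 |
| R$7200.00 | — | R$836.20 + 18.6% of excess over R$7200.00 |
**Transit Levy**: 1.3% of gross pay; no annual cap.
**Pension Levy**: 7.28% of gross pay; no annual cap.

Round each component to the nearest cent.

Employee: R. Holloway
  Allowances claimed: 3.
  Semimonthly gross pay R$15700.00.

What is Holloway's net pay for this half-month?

R$12220.32

Income Tax: taxable = R$15700.00 − 3×R$510.00 = R$14170.00
  R$836.20 + 18.6% × (R$14170.00 − R$7200.00) = R$836.20 + 18.6% × R$6970.00 = R$2132.62
Transit Levy: 1.3% × R$15700.00 = R$204.10
Pension Levy: 7.28% × R$15700.00 = R$1142.96
Total withheld: R$2132.62 + R$204.10 + R$1142.96 = R$3479.68
Net pay: R$15700.00 − R$3479.68 = R$12220.32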